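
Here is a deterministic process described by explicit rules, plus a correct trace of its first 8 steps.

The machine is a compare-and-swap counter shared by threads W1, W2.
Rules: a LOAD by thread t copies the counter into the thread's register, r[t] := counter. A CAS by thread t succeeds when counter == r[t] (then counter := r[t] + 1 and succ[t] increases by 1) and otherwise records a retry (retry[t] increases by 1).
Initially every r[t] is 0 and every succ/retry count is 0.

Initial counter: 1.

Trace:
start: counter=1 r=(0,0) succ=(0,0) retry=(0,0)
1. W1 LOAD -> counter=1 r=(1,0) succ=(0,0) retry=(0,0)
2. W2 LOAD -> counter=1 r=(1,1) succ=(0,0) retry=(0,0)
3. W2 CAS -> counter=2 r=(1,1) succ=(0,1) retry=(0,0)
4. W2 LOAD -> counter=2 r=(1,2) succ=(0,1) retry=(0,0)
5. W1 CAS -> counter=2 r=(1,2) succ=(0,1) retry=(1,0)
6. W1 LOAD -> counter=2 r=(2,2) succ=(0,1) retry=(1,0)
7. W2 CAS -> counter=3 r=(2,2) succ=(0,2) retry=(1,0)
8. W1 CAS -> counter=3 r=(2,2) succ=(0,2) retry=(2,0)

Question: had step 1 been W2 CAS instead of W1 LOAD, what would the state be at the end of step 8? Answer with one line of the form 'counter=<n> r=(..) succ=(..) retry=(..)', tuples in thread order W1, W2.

(re-executing from step 1 with the substitution; state before step 1: counter=1 r=(0,0) succ=(0,0) retry=(0,0))
1. W2 CAS -> counter=1 r=(0,0) succ=(0,0) retry=(0,1)
2. W2 LOAD -> counter=1 r=(0,1) succ=(0,0) retry=(0,1)
3. W2 CAS -> counter=2 r=(0,1) succ=(0,1) retry=(0,1)
4. W2 LOAD -> counter=2 r=(0,2) succ=(0,1) retry=(0,1)
5. W1 CAS -> counter=2 r=(0,2) succ=(0,1) retry=(1,1)
6. W1 LOAD -> counter=2 r=(2,2) succ=(0,1) retry=(1,1)
7. W2 CAS -> counter=3 r=(2,2) succ=(0,2) retry=(1,1)
8. W1 CAS -> counter=3 r=(2,2) succ=(0,2) retry=(2,1)

counter=3 r=(2,2) succ=(0,2) retry=(2,1)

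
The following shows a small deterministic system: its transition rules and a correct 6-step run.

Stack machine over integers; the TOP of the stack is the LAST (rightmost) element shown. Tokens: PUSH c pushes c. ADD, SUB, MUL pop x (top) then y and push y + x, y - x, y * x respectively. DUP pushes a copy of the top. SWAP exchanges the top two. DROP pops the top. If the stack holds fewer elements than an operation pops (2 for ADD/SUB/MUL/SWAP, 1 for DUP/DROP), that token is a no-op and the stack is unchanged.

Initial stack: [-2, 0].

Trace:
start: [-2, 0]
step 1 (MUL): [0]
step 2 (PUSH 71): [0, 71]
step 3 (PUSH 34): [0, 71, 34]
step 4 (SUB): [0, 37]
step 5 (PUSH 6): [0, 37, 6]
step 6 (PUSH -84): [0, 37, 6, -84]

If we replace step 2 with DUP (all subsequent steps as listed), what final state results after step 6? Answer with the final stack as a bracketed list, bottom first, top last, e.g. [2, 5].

[0, -34, 6, -84]

(re-executing from step 2 with the substitution; state before step 2: [0])
step 2 (DUP): [0, 0]
step 3 (PUSH 34): [0, 0, 34]
step 4 (SUB): [0, -34]
step 5 (PUSH 6): [0, -34, 6]
step 6 (PUSH -84): [0, -34, 6, -84]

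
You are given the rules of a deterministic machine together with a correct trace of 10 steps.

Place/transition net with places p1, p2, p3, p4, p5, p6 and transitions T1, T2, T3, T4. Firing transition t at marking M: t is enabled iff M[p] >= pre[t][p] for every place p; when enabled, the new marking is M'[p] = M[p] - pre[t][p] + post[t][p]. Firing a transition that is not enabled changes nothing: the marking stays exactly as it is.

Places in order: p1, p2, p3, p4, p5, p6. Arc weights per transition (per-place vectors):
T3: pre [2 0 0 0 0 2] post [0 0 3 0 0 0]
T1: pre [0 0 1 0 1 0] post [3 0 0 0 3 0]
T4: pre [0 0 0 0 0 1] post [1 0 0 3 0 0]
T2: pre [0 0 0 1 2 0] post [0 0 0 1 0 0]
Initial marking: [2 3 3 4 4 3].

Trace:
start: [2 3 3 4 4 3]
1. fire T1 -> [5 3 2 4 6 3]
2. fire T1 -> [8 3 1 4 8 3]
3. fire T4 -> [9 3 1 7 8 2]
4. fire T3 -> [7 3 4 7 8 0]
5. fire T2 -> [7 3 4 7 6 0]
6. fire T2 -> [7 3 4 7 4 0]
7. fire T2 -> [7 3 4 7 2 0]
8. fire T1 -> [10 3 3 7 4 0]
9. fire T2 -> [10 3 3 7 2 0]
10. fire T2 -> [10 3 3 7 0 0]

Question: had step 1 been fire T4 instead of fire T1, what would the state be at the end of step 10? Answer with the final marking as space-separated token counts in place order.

7 3 2 10 0 1

(re-executing from step 1 with the substitution; state before step 1: [2 3 3 4 4 3])
1. fire T4 -> [3 3 3 7 4 2]
2. fire T1 -> [6 3 2 7 6 2]
3. fire T4 -> [7 3 2 10 6 1]
4. fire T3 -> [7 3 2 10 6 1]
5. fire T2 -> [7 3 2 10 4 1]
6. fire T2 -> [7 3 2 10 2 1]
7. fire T2 -> [7 3 2 10 0 1]
8. fire T1 -> [7 3 2 10 0 1]
9. fire T2 -> [7 3 2 10 0 1]
10. fire T2 -> [7 3 2 10 0 1]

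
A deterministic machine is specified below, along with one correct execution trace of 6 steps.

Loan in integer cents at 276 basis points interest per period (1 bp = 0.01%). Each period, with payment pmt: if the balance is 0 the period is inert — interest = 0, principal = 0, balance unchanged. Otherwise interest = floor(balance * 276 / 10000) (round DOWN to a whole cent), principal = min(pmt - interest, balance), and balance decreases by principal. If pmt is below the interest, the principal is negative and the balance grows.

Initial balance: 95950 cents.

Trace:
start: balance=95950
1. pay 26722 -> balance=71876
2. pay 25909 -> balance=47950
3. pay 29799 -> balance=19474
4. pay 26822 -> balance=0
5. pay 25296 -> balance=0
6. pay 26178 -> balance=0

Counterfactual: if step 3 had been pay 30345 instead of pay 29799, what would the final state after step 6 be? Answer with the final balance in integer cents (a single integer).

0

(re-executing from step 3 with the substitution; state before step 3: balance=47950)
3. pay 30345 -> balance=18928
4. pay 26822 -> balance=0
5. pay 25296 -> balance=0
6. pay 26178 -> balance=0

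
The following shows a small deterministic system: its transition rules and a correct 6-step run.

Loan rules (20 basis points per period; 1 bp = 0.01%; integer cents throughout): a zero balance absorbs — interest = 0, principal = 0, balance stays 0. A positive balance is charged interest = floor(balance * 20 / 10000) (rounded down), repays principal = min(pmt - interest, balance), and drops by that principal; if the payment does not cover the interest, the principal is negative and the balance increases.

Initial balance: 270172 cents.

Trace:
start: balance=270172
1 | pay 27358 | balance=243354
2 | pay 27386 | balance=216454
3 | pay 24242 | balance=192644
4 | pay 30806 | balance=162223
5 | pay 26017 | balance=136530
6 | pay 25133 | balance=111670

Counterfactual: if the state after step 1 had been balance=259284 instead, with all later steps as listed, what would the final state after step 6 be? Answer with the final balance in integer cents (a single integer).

state after step 1 := balance=259284
2 | pay 27386 | balance=232416
3 | pay 24242 | balance=208638
4 | pay 30806 | balance=178249
5 | pay 26017 | balance=152588
6 | pay 25133 | balance=127760

127760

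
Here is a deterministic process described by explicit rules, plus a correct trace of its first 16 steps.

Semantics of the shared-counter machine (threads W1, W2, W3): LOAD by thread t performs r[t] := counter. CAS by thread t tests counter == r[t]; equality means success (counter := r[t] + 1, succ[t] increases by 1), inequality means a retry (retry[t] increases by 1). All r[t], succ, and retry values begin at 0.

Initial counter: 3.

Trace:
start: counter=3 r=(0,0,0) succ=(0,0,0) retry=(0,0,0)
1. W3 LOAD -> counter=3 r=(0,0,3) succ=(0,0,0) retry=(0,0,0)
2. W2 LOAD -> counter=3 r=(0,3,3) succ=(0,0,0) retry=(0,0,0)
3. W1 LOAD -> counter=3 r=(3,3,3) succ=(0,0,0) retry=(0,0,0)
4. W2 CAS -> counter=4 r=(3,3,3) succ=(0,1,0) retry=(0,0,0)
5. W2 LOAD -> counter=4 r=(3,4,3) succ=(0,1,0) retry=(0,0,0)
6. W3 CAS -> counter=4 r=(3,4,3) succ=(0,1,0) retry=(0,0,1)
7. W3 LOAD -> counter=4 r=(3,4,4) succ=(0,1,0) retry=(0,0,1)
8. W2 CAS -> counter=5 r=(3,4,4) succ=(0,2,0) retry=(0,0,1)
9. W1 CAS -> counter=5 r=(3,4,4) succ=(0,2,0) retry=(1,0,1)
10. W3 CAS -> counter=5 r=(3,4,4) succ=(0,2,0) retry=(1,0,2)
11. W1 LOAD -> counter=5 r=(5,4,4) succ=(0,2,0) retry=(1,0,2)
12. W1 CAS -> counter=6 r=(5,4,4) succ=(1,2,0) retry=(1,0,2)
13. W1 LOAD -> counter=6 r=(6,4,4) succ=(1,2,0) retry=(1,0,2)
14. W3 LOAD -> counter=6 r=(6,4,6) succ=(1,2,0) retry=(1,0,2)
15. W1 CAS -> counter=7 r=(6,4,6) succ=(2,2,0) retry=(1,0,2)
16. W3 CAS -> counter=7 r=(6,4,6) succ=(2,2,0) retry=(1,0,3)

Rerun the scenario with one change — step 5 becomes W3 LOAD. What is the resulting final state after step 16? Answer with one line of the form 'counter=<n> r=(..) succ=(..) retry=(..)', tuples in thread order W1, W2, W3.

(re-executing from step 5 with the substitution; state before step 5: counter=4 r=(3,3,3) succ=(0,1,0) retry=(0,0,0))
5. W3 LOAD -> counter=4 r=(3,3,4) succ=(0,1,0) retry=(0,0,0)
6. W3 CAS -> counter=5 r=(3,3,4) succ=(0,1,1) retry=(0,0,0)
7. W3 LOAD -> counter=5 r=(3,3,5) succ=(0,1,1) retry=(0,0,0)
8. W2 CAS -> counter=5 r=(3,3,5) succ=(0,1,1) retry=(0,1,0)
9. W1 CAS -> counter=5 r=(3,3,5) succ=(0,1,1) retry=(1,1,0)
10. W3 CAS -> counter=6 r=(3,3,5) succ=(0,1,2) retry=(1,1,0)
11. W1 LOAD -> counter=6 r=(6,3,5) succ=(0,1,2) retry=(1,1,0)
12. W1 CAS -> counter=7 r=(6,3,5) succ=(1,1,2) retry=(1,1,0)
13. W1 LOAD -> counter=7 r=(7,3,5) succ=(1,1,2) retry=(1,1,0)
14. W3 LOAD -> counter=7 r=(7,3,7) succ=(1,1,2) retry=(1,1,0)
15. W1 CAS -> counter=8 r=(7,3,7) succ=(2,1,2) retry=(1,1,0)
16. W3 CAS -> counter=8 r=(7,3,7) succ=(2,1,2) retry=(1,1,1)

counter=8 r=(7,3,7) succ=(2,1,2) retry=(1,1,1)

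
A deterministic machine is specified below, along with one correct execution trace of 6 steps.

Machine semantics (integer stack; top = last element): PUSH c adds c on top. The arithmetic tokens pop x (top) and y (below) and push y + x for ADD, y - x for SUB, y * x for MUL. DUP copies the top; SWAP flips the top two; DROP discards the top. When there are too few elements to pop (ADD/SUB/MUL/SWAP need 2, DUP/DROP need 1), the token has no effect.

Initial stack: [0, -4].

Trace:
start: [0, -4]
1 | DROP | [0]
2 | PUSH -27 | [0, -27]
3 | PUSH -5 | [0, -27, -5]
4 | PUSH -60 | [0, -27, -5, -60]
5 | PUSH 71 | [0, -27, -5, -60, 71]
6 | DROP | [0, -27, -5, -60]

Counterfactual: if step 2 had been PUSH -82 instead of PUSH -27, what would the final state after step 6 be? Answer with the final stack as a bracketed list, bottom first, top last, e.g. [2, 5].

(re-executing from step 2 with the substitution; state before step 2: [0])
2 | PUSH -82 | [0, -82]
3 | PUSH -5 | [0, -82, -5]
4 | PUSH -60 | [0, -82, -5, -60]
5 | PUSH 71 | [0, -82, -5, -60, 71]
6 | DROP | [0, -82, -5, -60]

[0, -82, -5, -60]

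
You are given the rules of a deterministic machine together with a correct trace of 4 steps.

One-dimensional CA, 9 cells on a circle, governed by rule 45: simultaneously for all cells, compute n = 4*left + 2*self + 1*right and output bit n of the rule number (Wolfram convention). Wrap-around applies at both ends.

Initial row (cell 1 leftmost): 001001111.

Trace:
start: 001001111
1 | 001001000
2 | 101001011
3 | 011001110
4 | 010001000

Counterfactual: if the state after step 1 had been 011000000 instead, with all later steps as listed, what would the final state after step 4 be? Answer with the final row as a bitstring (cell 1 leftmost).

state after step 1 := 011000000
2 | 010011111
3 | 110010000
4 | 100010110

100010110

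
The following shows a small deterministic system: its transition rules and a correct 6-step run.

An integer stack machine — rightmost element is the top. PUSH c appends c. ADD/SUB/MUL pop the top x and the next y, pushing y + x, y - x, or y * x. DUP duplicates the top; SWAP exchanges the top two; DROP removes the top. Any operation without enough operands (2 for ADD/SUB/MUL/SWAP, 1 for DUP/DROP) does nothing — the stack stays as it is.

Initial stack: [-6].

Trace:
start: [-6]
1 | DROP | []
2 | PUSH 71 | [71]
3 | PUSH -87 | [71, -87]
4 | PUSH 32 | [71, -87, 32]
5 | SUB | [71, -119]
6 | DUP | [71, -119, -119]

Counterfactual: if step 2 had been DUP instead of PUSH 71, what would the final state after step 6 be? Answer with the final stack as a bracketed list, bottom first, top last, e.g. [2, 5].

[-119, -119]

(re-executing from step 2 with the substitution; state before step 2: [])
2 | DUP | []
3 | PUSH -87 | [-87]
4 | PUSH 32 | [-87, 32]
5 | SUB | [-119]
6 | DUP | [-119, -119]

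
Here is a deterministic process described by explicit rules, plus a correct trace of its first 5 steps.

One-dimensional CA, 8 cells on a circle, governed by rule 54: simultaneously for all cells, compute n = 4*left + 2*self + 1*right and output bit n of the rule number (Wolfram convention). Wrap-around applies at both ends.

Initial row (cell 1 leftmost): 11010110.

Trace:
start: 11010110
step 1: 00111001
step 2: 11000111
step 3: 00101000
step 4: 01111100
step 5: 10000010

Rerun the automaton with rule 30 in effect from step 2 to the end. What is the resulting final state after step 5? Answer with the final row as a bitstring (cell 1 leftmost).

01101111

(re-executing steps 2..5 under rule 30; state before step 2: 00111001)
step 2: 11100111
step 3: 00011100
step 4: 00110010
step 5: 01101111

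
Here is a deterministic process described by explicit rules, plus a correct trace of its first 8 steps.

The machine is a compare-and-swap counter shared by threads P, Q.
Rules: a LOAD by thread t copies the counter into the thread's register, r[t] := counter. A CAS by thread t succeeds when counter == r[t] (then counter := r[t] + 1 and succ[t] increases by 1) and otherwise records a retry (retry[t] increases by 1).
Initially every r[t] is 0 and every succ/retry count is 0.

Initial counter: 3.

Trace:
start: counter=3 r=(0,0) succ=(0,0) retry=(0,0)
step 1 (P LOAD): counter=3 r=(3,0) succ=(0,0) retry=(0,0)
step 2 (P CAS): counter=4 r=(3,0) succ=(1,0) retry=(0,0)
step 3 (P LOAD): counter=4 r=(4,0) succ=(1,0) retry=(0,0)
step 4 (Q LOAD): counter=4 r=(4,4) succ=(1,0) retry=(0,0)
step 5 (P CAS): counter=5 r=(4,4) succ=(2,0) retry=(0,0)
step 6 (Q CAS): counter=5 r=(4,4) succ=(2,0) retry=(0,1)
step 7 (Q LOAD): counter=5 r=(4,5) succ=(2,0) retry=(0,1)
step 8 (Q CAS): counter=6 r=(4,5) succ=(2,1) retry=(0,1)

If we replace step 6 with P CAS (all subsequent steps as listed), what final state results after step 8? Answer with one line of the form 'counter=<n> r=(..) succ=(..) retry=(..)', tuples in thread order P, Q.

counter=6 r=(4,5) succ=(2,1) retry=(1,0)

(re-executing from step 6 with the substitution; state before step 6: counter=5 r=(4,4) succ=(2,0) retry=(0,0))
step 6 (P CAS): counter=5 r=(4,4) succ=(2,0) retry=(1,0)
step 7 (Q LOAD): counter=5 r=(4,5) succ=(2,0) retry=(1,0)
step 8 (Q CAS): counter=6 r=(4,5) succ=(2,1) retry=(1,0)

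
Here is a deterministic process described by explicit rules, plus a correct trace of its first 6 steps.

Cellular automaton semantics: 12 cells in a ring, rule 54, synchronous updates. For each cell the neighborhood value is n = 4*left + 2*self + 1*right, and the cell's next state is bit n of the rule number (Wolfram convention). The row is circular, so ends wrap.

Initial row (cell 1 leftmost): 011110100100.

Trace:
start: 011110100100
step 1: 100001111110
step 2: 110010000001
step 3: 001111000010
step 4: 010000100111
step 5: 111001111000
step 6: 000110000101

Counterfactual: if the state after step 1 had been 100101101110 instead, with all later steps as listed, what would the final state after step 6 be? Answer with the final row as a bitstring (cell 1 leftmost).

state after step 1 := 100101101110
step 2: 111110010001
step 3: 000001111010
step 4: 000010000111
step 5: 100111001000
step 6: 111000111101

111000111101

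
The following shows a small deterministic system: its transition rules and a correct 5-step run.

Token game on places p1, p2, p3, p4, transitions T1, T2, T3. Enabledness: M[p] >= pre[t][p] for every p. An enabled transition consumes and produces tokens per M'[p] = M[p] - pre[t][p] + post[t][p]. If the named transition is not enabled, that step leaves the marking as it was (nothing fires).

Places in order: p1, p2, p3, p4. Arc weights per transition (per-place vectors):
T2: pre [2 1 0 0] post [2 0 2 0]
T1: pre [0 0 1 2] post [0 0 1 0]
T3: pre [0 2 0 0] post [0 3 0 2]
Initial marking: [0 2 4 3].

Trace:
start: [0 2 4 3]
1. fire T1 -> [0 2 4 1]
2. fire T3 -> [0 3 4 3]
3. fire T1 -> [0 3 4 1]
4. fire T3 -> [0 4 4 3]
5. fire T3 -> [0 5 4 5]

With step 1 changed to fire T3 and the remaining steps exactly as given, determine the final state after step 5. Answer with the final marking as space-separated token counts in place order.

(re-executing from step 1 with the substitution; state before step 1: [0 2 4 3])
1. fire T3 -> [0 3 4 5]
2. fire T3 -> [0 4 4 7]
3. fire T1 -> [0 4 4 5]
4. fire T3 -> [0 5 4 7]
5. fire T3 -> [0 6 4 9]

0 6 4 9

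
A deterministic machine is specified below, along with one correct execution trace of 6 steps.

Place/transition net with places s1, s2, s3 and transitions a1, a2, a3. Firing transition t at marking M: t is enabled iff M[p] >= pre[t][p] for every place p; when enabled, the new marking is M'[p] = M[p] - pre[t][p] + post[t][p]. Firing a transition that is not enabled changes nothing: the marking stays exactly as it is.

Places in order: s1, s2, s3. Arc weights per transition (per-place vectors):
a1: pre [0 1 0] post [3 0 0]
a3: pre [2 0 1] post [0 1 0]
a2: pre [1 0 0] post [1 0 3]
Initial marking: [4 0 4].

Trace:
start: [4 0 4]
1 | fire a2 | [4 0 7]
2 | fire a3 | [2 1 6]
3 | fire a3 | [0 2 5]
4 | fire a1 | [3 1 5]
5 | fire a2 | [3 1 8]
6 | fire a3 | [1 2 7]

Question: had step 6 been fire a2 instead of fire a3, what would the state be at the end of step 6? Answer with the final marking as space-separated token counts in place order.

3 1 11

(re-executing from step 6 with the substitution; state before step 6: [3 1 8])
6 | fire a2 | [3 1 11]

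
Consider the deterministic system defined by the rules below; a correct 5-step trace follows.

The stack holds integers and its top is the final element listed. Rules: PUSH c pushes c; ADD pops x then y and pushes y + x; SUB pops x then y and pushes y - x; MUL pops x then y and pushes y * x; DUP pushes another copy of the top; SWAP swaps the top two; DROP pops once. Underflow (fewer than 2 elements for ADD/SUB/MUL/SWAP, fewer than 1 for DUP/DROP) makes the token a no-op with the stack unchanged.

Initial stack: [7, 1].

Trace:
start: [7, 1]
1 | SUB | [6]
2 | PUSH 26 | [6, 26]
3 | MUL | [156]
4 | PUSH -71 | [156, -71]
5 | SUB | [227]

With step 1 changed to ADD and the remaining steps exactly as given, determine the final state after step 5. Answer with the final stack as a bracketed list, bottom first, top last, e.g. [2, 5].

[279]

(re-executing from step 1 with the substitution; state before step 1: [7, 1])
1 | ADD | [8]
2 | PUSH 26 | [8, 26]
3 | MUL | [208]
4 | PUSH -71 | [208, -71]
5 | SUB | [279]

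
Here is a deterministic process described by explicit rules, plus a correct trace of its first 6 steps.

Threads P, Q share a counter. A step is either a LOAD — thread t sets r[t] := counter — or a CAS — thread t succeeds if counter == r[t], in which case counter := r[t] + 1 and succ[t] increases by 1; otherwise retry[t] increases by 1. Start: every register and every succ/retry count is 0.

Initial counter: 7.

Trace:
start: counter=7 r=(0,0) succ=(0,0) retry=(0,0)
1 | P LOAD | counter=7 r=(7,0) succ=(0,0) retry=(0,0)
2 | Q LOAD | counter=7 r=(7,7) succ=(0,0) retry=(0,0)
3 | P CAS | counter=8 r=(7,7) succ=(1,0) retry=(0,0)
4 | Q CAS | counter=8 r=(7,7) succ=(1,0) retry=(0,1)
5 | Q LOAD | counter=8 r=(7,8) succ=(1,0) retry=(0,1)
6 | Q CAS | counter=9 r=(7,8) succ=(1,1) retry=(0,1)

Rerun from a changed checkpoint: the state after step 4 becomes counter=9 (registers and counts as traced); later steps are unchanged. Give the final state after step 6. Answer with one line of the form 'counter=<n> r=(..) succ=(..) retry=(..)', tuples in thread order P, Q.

counter=10 r=(7,9) succ=(1,1) retry=(0,1)

state after step 4 := counter=9 r=(7,7) succ=(1,0) retry=(0,1)
5 | Q LOAD | counter=9 r=(7,9) succ=(1,0) retry=(0,1)
6 | Q CAS | counter=10 r=(7,9) succ=(1,1) retry=(0,1)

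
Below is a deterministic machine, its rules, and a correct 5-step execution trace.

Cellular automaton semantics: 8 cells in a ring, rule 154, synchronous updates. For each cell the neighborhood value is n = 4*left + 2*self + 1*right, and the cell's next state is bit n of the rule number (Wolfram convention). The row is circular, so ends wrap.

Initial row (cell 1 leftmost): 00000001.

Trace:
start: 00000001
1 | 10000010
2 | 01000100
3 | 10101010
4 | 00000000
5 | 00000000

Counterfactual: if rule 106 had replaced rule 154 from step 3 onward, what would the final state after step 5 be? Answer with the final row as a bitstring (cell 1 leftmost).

(re-executing steps 3..5 under rule 106; state before step 3: 01000100)
3 | 10001000
4 | 00010001
5 | 00100010

00100010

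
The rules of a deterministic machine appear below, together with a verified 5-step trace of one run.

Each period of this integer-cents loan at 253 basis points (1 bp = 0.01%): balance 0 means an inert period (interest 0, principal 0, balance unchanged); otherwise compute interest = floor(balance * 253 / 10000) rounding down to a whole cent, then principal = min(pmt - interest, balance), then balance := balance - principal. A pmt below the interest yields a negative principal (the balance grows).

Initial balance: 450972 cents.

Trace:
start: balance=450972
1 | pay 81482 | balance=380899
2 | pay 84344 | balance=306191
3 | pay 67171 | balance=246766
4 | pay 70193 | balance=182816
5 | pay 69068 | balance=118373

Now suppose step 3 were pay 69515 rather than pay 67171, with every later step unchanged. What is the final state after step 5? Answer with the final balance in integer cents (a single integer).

(re-executing from step 3 with the substitution; state before step 3: balance=306191)
3 | pay 69515 | balance=244422
4 | pay 70193 | balance=180412
5 | pay 69068 | balance=115908

115908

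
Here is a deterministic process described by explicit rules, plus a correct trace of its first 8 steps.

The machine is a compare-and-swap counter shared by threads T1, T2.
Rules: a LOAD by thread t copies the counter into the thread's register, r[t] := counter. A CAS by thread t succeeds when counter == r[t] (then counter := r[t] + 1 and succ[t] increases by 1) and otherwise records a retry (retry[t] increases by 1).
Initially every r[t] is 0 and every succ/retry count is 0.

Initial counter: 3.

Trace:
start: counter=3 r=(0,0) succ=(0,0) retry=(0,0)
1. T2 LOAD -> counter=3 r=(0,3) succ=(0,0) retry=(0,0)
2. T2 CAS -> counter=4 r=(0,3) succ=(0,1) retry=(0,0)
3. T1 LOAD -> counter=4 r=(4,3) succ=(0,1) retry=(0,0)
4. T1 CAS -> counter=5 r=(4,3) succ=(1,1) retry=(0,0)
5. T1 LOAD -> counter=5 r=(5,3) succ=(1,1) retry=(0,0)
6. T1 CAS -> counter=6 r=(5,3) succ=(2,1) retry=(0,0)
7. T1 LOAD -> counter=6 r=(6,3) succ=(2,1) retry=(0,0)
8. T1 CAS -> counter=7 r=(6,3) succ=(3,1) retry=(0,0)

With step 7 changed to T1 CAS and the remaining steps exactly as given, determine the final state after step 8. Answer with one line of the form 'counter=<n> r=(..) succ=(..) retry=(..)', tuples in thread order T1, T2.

counter=6 r=(5,3) succ=(2,1) retry=(2,0)

(re-executing from step 7 with the substitution; state before step 7: counter=6 r=(5,3) succ=(2,1) retry=(0,0))
7. T1 CAS -> counter=6 r=(5,3) succ=(2,1) retry=(1,0)
8. T1 CAS -> counter=6 r=(5,3) succ=(2,1) retry=(2,0)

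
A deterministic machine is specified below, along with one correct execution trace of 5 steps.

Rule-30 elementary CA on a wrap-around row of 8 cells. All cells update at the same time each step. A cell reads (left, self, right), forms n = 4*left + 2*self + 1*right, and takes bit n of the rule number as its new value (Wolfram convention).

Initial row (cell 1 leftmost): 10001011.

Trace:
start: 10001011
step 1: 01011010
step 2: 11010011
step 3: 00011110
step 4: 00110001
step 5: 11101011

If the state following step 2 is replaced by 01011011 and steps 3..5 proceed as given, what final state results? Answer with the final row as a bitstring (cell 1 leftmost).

00010000

state after step 2 := 01011011
step 3: 01010010
step 4: 11011111
step 5: 00010000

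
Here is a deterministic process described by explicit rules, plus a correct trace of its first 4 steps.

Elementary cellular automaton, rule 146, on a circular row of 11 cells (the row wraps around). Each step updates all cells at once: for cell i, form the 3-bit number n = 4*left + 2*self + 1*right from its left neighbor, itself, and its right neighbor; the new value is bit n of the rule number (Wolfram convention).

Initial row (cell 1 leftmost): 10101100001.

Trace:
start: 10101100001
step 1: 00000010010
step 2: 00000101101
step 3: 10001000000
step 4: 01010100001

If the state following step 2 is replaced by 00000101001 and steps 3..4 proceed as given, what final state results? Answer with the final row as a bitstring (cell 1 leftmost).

01010101000

state after step 2 := 00000101001
step 3: 10001000110
step 4: 01010101000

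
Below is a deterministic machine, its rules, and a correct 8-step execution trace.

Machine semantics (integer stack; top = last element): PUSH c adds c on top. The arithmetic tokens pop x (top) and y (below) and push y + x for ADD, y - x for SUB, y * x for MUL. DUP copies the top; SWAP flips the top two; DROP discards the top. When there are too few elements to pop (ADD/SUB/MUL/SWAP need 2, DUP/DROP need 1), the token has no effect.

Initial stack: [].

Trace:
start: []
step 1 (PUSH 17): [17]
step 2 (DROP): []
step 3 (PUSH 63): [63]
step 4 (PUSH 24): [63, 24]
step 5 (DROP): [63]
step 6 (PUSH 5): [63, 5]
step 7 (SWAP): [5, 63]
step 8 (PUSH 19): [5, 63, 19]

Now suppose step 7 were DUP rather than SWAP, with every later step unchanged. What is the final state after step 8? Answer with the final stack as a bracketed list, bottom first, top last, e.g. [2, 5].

(re-executing from step 7 with the substitution; state before step 7: [63, 5])
step 7 (DUP): [63, 5, 5]
step 8 (PUSH 19): [63, 5, 5, 19]

[63, 5, 5, 19]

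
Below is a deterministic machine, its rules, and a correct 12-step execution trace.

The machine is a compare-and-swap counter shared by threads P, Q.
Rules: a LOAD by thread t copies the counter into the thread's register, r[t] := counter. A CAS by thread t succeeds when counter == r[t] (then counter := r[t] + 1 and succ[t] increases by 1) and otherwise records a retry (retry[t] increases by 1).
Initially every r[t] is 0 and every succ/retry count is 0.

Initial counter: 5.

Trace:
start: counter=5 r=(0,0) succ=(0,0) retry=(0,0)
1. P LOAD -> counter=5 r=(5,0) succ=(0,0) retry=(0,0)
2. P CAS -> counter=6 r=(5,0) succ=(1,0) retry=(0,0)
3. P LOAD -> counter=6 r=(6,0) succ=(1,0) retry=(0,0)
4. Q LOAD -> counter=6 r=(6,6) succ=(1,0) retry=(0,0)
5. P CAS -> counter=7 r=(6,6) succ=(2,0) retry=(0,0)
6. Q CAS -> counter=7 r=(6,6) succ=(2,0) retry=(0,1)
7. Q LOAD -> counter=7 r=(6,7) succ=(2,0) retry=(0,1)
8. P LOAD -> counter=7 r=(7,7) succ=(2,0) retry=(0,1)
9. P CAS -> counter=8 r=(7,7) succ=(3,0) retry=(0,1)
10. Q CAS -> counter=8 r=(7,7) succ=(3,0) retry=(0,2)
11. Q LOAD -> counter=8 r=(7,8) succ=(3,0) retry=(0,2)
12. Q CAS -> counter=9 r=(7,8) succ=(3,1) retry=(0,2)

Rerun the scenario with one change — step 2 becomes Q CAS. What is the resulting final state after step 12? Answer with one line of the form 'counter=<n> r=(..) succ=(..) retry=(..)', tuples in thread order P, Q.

counter=8 r=(6,7) succ=(2,1) retry=(0,3)

(re-executing from step 2 with the substitution; state before step 2: counter=5 r=(5,0) succ=(0,0) retry=(0,0))
2. Q CAS -> counter=5 r=(5,0) succ=(0,0) retry=(0,1)
3. P LOAD -> counter=5 r=(5,0) succ=(0,0) retry=(0,1)
4. Q LOAD -> counter=5 r=(5,5) succ=(0,0) retry=(0,1)
5. P CAS -> counter=6 r=(5,5) succ=(1,0) retry=(0,1)
6. Q CAS -> counter=6 r=(5,5) succ=(1,0) retry=(0,2)
7. Q LOAD -> counter=6 r=(5,6) succ=(1,0) retry=(0,2)
8. P LOAD -> counter=6 r=(6,6) succ=(1,0) retry=(0,2)
9. P CAS -> counter=7 r=(6,6) succ=(2,0) retry=(0,2)
10. Q CAS -> counter=7 r=(6,6) succ=(2,0) retry=(0,3)
11. Q LOAD -> counter=7 r=(6,7) succ=(2,0) retry=(0,3)
12. Q CAS -> counter=8 r=(6,7) succ=(2,1) retry=(0,3)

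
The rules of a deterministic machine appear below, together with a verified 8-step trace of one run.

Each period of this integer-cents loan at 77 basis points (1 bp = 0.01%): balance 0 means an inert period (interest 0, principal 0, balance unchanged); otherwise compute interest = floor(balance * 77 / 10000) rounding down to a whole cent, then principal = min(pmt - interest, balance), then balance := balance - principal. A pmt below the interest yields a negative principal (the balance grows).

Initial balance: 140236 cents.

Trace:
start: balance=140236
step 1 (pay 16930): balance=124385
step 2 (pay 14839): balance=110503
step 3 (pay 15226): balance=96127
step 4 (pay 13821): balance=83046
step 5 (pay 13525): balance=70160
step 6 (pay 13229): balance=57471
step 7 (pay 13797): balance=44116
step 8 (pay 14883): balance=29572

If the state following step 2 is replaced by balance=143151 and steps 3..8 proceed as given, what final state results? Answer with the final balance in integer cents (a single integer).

state after step 2 := balance=143151
step 3 (pay 15226): balance=129027
step 4 (pay 13821): balance=116199
step 5 (pay 13525): balance=103568
step 6 (pay 13229): balance=91136
step 7 (pay 13797): balance=78040
step 8 (pay 14883): balance=63757

63757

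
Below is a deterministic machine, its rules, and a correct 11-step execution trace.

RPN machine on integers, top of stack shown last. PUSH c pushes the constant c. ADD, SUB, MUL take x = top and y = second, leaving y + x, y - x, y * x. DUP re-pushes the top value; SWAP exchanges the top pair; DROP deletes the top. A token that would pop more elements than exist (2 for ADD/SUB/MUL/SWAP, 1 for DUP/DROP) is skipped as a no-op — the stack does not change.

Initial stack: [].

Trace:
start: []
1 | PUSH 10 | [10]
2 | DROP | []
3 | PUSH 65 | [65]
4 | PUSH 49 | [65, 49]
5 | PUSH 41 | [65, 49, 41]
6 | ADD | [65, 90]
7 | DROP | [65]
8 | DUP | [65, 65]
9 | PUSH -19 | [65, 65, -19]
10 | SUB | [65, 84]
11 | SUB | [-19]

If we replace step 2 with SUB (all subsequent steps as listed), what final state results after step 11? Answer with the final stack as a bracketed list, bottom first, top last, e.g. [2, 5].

(re-executing from step 2 with the substitution; state before step 2: [10])
2 | SUB | [10]
3 | PUSH 65 | [10, 65]
4 | PUSH 49 | [10, 65, 49]
5 | PUSH 41 | [10, 65, 49, 41]
6 | ADD | [10, 65, 90]
7 | DROP | [10, 65]
8 | DUP | [10, 65, 65]
9 | PUSH -19 | [10, 65, 65, -19]
10 | SUB | [10, 65, 84]
11 | SUB | [10, -19]

[10, -19]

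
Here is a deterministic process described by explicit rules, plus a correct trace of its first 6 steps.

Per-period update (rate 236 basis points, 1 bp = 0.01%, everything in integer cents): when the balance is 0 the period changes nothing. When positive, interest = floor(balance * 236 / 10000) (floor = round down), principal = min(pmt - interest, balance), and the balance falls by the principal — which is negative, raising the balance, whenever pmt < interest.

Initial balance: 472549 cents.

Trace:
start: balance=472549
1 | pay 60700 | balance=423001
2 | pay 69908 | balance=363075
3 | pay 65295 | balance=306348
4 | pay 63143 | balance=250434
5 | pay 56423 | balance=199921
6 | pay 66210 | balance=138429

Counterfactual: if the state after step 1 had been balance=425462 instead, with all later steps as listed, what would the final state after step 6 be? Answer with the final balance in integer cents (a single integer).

141194

state after step 1 := balance=425462
2 | pay 69908 | balance=365594
3 | pay 65295 | balance=308927
4 | pay 63143 | balance=253074
5 | pay 56423 | balance=202623
6 | pay 66210 | balance=141194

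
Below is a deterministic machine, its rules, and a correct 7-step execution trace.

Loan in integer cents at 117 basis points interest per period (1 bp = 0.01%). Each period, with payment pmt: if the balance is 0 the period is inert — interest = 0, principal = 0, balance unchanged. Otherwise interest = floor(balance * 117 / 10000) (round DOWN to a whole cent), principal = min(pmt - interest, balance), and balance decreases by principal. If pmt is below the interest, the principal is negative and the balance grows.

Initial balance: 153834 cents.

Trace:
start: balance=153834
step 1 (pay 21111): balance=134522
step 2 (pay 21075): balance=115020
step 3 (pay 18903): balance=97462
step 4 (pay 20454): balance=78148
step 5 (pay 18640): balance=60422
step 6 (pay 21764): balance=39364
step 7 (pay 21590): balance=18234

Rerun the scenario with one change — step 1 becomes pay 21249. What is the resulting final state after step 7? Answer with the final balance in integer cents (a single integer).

(re-executing from step 1 with the substitution; state before step 1: balance=153834)
step 1 (pay 21249): balance=134384
step 2 (pay 21075): balance=114881
step 3 (pay 18903): balance=97322
step 4 (pay 20454): balance=78006
step 5 (pay 18640): balance=60278
step 6 (pay 21764): balance=39219
step 7 (pay 21590): balance=18087

18087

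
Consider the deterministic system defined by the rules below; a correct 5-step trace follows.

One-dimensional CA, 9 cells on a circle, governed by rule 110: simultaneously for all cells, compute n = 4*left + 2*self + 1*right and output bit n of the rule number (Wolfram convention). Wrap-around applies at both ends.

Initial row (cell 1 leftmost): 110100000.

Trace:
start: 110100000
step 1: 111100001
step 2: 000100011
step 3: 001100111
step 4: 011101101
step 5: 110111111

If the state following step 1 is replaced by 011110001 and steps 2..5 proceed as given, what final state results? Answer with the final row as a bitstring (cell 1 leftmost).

state after step 1 := 011110001
step 2: 110010011
step 3: 010110110
step 4: 111111110
step 5: 100000011

100000011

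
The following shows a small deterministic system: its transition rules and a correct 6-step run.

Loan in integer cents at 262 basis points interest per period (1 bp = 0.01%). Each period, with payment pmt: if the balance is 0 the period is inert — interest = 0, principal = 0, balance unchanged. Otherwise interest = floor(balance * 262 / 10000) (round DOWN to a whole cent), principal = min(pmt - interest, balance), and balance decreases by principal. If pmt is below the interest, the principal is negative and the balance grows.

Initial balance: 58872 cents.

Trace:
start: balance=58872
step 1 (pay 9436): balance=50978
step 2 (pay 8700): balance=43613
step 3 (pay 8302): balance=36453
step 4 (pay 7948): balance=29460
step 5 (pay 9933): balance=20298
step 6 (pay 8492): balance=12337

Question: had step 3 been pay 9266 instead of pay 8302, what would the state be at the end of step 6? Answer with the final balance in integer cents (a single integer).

11295

(re-executing from step 3 with the substitution; state before step 3: balance=43613)
step 3 (pay 9266): balance=35489
step 4 (pay 7948): balance=28470
step 5 (pay 9933): balance=19282
step 6 (pay 8492): balance=11295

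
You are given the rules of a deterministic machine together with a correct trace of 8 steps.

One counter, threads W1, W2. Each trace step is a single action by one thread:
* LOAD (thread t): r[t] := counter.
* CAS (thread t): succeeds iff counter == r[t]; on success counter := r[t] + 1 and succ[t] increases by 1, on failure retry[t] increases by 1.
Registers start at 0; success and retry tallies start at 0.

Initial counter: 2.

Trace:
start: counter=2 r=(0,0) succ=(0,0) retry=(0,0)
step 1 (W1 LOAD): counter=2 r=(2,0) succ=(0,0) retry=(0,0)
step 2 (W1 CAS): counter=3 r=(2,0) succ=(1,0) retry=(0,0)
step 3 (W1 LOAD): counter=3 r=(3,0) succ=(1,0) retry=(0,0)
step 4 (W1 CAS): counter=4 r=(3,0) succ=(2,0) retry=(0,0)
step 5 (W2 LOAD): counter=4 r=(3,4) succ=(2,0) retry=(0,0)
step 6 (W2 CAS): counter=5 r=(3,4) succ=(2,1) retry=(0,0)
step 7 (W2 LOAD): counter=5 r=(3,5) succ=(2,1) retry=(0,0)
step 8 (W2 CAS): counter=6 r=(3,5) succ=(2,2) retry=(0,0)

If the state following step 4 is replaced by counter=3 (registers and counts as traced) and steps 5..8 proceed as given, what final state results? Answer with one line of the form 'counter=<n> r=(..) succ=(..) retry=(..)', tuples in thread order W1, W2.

state after step 4 := counter=3 r=(3,0) succ=(2,0) retry=(0,0)
step 5 (W2 LOAD): counter=3 r=(3,3) succ=(2,0) retry=(0,0)
step 6 (W2 CAS): counter=4 r=(3,3) succ=(2,1) retry=(0,0)
step 7 (W2 LOAD): counter=4 r=(3,4) succ=(2,1) retry=(0,0)
step 8 (W2 CAS): counter=5 r=(3,4) succ=(2,2) retry=(0,0)

counter=5 r=(3,4) succ=(2,2) retry=(0,0)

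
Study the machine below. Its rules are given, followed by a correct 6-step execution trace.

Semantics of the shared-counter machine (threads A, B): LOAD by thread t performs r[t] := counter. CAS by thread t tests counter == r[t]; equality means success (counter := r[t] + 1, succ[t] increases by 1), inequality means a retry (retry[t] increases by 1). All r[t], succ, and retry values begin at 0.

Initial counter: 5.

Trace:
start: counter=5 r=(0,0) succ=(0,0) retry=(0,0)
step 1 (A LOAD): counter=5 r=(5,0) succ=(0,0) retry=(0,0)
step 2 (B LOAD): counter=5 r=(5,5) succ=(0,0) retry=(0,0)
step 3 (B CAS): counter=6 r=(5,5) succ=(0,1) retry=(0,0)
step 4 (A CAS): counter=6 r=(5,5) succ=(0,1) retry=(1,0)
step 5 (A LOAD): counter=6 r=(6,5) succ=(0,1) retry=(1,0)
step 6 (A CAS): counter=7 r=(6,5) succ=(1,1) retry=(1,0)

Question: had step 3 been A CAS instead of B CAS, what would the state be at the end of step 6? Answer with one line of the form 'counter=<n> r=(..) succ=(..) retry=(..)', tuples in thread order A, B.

counter=7 r=(6,5) succ=(2,0) retry=(1,0)

(re-executing from step 3 with the substitution; state before step 3: counter=5 r=(5,5) succ=(0,0) retry=(0,0))
step 3 (A CAS): counter=6 r=(5,5) succ=(1,0) retry=(0,0)
step 4 (A CAS): counter=6 r=(5,5) succ=(1,0) retry=(1,0)
step 5 (A LOAD): counter=6 r=(6,5) succ=(1,0) retry=(1,0)
step 6 (A CAS): counter=7 r=(6,5) succ=(2,0) retry=(1,0)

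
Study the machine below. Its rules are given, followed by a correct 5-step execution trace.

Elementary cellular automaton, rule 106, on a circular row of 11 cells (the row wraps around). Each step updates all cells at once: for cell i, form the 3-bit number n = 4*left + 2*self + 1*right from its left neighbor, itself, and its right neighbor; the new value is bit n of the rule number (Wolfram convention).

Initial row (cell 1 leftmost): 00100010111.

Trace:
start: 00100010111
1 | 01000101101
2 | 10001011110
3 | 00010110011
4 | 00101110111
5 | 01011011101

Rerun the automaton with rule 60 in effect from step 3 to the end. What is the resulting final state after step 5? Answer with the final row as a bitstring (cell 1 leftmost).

10111101101

(re-executing steps 3..5 under rule 60; state before step 3: 10001011110)
3 | 11001110001
4 | 00101001001
5 | 10111101101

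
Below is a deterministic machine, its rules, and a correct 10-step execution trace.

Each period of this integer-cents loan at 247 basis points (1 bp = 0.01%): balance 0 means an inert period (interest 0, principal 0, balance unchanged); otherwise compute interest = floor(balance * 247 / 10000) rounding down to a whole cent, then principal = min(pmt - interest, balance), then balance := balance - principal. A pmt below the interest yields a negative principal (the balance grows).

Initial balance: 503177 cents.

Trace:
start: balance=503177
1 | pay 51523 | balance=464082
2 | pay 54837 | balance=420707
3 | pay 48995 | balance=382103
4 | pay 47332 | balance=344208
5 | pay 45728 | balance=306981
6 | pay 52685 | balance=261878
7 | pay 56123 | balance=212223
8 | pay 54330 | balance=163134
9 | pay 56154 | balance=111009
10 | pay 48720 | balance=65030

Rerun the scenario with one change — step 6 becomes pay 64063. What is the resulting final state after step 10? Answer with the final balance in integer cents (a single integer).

(re-executing from step 6 with the substitution; state before step 6: balance=306981)
6 | pay 64063 | balance=250500
7 | pay 56123 | balance=200564
8 | pay 54330 | balance=151187
9 | pay 56154 | balance=98767
10 | pay 48720 | balance=52486

52486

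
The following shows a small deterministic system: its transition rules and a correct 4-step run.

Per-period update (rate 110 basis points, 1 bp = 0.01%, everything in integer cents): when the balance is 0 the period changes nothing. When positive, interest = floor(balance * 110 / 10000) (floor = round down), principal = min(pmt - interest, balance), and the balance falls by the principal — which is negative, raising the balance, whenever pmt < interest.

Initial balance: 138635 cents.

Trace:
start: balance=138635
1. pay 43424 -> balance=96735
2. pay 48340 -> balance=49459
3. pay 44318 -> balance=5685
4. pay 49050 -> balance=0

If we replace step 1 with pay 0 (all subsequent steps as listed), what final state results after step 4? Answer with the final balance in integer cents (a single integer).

(re-executing from step 1 with the substitution; state before step 1: balance=138635)
1. pay 0 -> balance=140159
2. pay 48340 -> balance=93360
3. pay 44318 -> balance=50068
4. pay 49050 -> balance=1568

1568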